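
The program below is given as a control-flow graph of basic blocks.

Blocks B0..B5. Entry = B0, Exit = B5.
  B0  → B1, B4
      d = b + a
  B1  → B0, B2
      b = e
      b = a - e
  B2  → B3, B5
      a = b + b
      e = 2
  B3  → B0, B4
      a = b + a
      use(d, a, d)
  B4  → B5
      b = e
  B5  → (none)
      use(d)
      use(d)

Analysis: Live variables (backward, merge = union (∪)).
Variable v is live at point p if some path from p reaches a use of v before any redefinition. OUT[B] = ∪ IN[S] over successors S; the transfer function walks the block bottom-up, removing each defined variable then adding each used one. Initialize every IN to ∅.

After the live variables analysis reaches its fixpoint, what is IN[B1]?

Converged values:
  B0:  IN={a, b, e}  OUT={a, d, e}
  B1:  IN={a, d, e}  OUT={a, b, d, e}
  B2:  IN={b, d}  OUT={a, b, d, e}
  B3:  IN={a, b, d, e}  OUT={a, b, d, e}
  B4:  IN={d, e}  OUT={d}
  B5:  IN={d}  OUT={}

Merge at B1: OUT[B1] = IN[B0] ⊔ IN[B2] = {a, b, d, e}
Applying B1's transfer function to that OUT value gives IN[B1] (row B1 above).

Answer: {a, d, e}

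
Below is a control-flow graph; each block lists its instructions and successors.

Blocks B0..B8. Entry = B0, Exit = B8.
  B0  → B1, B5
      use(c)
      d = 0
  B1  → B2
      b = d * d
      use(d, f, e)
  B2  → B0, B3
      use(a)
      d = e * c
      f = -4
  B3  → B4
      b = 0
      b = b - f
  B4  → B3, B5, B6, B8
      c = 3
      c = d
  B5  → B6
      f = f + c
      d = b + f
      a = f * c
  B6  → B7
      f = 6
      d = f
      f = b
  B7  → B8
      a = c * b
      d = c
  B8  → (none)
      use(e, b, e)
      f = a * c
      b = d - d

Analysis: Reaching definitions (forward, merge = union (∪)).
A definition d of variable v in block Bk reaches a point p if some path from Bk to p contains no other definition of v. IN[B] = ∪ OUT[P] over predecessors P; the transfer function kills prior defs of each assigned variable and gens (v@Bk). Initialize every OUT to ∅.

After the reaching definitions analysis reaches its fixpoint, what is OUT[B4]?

Answer: {b@B3, c@B4, d@B2, f@B2}

Derivation:
Converged values:
  B0:  IN={b@B1, d@B2, f@B2}  OUT={b@B1, d@B0, f@B2}
  B1:  IN={b@B1, d@B0, f@B2}  OUT={b@B1, d@B0, f@B2}
  B2:  IN={b@B1, d@B0, f@B2}  OUT={b@B1, d@B2, f@B2}
  B3:  IN={b@B1, b@B3, c@B4, d@B2, f@B2}  OUT={b@B3, c@B4, d@B2, f@B2}
  B4:  IN={b@B3, c@B4, d@B2, f@B2}  OUT={b@B3, c@B4, d@B2, f@B2}
  B5:  IN={b@B1, b@B3, c@B4, d@B0, d@B2, f@B2}  OUT={a@B5, b@B1, b@B3, c@B4, d@B5, f@B5}
  B6:  IN={a@B5, b@B1, b@B3, c@B4, d@B2, d@B5, f@B2, f@B5}  OUT={a@B5, b@B1, b@B3, c@B4, d@B6, f@B6}
  B7:  IN={a@B5, b@B1, b@B3, c@B4, d@B6, f@B6}  OUT={a@B7, b@B1, b@B3, c@B4, d@B7, f@B6}
  B8:  IN={a@B7, b@B1, b@B3, c@B4, d@B2, d@B7, f@B2, f@B6}  OUT={a@B7, b@B8, c@B4, d@B2, d@B7, f@B8}

Merge at B4: IN[B4] = OUT[B3] = {b@B3, c@B4, d@B2, f@B2}
Applying B4's transfer function to that IN value gives OUT[B4] (row B4 above).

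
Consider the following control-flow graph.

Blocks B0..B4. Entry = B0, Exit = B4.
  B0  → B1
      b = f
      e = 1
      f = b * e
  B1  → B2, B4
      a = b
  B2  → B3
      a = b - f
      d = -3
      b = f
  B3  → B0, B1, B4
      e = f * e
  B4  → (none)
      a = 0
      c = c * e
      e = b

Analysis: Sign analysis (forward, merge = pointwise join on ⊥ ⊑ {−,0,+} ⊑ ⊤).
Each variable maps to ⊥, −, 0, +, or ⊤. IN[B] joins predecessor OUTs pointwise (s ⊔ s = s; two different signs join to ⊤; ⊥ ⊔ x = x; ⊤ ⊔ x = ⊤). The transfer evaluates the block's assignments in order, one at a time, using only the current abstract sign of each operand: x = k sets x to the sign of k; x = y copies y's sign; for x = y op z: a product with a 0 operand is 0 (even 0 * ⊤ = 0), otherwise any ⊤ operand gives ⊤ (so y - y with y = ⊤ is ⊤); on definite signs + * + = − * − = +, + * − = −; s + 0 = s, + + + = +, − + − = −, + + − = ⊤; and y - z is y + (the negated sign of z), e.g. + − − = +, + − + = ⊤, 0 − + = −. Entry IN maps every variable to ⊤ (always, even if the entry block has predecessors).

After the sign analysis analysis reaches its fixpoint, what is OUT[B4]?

Answer: {a: 0, b: ⊤, c: ⊤, d: ⊤, e: ⊤, f: ⊤}

Working:
Converged values:
  B0:  IN=(all ⊤)  OUT={e:+; rest ⊤}
  B1:  IN=(all ⊤)  OUT=(all ⊤)
  B2:  IN=(all ⊤)  OUT={d:-; rest ⊤}
  B3:  IN={d:-; rest ⊤}  OUT={d:-; rest ⊤}
  B4:  IN=(all ⊤)  OUT={a:0; rest ⊤}

Merge at B4: IN[B4] = OUT[B1] ⊔ OUT[B3] = {a: ⊤, b: ⊤, c: ⊤, d: ⊤, e: ⊤, f: ⊤}
Applying B4's transfer function to that IN value gives OUT[B4] (row B4 above).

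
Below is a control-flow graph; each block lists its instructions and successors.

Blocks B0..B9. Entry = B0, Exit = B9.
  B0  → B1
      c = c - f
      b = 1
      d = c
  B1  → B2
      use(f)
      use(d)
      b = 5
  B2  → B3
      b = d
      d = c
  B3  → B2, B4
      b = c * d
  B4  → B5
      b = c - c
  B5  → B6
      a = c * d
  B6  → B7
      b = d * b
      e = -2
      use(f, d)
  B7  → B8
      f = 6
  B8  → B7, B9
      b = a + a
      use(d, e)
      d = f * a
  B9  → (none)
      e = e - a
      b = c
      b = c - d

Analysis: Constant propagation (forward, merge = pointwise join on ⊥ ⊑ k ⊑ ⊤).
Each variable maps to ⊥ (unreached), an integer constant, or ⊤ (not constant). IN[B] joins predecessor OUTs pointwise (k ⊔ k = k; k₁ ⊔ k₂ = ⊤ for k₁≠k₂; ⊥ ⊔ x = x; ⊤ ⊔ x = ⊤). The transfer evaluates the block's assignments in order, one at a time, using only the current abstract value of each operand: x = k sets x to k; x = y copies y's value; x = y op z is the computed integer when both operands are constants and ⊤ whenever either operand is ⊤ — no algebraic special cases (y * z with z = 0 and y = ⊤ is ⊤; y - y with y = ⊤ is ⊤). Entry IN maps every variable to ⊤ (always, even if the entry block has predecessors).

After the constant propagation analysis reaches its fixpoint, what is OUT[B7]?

Answer: {a: ⊤, b: ⊤, c: ⊤, d: ⊤, e: -2, f: 6}

Working:
Converged values:
  B0:   IN=(all ⊤)   OUT={b:1; rest ⊤}
  B1:   IN={b:1; rest ⊤}   OUT={b:5; rest ⊤}
  B2:   IN=(all ⊤)   OUT=(all ⊤)
  B3:   IN=(all ⊤)   OUT=(all ⊤)
  B4:   IN=(all ⊤)   OUT=(all ⊤)
  B5:   IN=(all ⊤)   OUT=(all ⊤)
  B6:   IN=(all ⊤)   OUT={e:-2; rest ⊤}
  B7:   IN={e:-2; rest ⊤}   OUT={e:-2, f:6; rest ⊤}
  B8:   IN={e:-2, f:6; rest ⊤}   OUT={e:-2, f:6; rest ⊤}
  B9:   IN={e:-2, f:6; rest ⊤}   OUT={f:6; rest ⊤}

Merge at B7: IN[B7] = OUT[B6] ⊔ OUT[B8] = {a: ⊤, b: ⊤, c: ⊤, d: ⊤, e: -2, f: ⊤}
Applying B7's transfer function to that IN value gives OUT[B7] (row B7 above).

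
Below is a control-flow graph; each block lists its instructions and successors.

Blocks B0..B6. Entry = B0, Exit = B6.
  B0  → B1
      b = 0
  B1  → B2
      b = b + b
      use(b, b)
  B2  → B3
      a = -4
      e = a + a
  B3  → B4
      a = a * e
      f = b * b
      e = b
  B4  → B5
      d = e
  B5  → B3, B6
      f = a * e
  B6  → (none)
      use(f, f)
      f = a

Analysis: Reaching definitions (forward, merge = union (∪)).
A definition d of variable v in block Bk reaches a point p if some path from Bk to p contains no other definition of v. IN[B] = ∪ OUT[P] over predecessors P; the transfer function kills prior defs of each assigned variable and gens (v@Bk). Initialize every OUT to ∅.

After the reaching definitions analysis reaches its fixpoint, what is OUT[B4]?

Fixpoint table:
  B0:   IN={}   OUT={b@B0}
  B1:   IN={b@B0}   OUT={b@B1}
  B2:   IN={b@B1}   OUT={a@B2, b@B1, e@B2}
  B3:   IN={a@B2, a@B3, b@B1, d@B4, e@B2, e@B3, f@B5}   OUT={a@B3, b@B1, d@B4, e@B3, f@B3}
  B4:   IN={a@B3, b@B1, d@B4, e@B3, f@B3}   OUT={a@B3, b@B1, d@B4, e@B3, f@B3}
  B5:   IN={a@B3, b@B1, d@B4, e@B3, f@B3}   OUT={a@B3, b@B1, d@B4, e@B3, f@B5}
  B6:   IN={a@B3, b@B1, d@B4, e@B3, f@B5}   OUT={a@B3, b@B1, d@B4, e@B3, f@B6}

Merge at B4: IN[B4] = OUT[B3] = {a@B3, b@B1, d@B4, e@B3, f@B3}
Applying B4's transfer function to that IN value gives OUT[B4] (row B4 above).

Answer: {a@B3, b@B1, d@B4, e@B3, f@B3}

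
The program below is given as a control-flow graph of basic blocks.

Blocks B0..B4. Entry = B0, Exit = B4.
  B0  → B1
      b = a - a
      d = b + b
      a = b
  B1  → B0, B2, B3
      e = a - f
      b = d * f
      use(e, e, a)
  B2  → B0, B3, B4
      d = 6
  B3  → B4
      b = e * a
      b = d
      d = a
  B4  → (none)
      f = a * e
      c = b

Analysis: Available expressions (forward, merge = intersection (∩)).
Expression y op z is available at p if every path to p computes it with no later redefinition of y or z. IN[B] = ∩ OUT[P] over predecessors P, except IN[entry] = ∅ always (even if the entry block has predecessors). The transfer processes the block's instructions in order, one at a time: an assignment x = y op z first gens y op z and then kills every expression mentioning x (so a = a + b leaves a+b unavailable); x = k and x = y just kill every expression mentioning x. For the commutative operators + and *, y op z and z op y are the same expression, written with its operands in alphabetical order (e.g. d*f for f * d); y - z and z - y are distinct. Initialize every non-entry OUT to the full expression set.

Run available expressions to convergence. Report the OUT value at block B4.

Per-block solution:
  B0: | IN={} | OUT={b+b}
  B1: | IN={b+b} | OUT={a-f, d*f}
  B2: | IN={a-f, d*f} | OUT={a-f}
  B3: | IN={a-f} | OUT={a*e, a-f}
  B4: | IN={a-f} | OUT={a*e}

Merge at B4: IN[B4] = OUT[B2] ∩ OUT[B3] = {a-f}
Applying B4's transfer function to that IN value gives OUT[B4] (row B4 above).

Answer: {a*e}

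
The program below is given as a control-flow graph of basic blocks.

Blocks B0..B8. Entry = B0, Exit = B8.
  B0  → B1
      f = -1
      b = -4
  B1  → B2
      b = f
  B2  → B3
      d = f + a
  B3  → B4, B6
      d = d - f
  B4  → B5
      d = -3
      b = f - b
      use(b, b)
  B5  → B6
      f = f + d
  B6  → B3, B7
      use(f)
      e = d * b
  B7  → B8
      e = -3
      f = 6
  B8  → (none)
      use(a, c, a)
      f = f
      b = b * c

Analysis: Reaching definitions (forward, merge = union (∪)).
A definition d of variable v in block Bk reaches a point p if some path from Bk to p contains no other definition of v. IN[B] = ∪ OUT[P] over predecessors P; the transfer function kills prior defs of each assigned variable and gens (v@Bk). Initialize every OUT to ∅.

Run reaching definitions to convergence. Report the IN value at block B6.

Answer: {b@B1, b@B4, d@B3, d@B4, e@B6, f@B0, f@B5}

Derivation:
Per-block solution:
  B0:  IN={}  OUT={b@B0, f@B0}
  B1:  IN={b@B0, f@B0}  OUT={b@B1, f@B0}
  B2:  IN={b@B1, f@B0}  OUT={b@B1, d@B2, f@B0}
  B3:  IN={b@B1, b@B4, d@B2, d@B3, d@B4, e@B6, f@B0, f@B5}  OUT={b@B1, b@B4, d@B3, e@B6, f@B0, f@B5}
  B4:  IN={b@B1, b@B4, d@B3, e@B6, f@B0, f@B5}  OUT={b@B4, d@B4, e@B6, f@B0, f@B5}
  B5:  IN={b@B4, d@B4, e@B6, f@B0, f@B5}  OUT={b@B4, d@B4, e@B6, f@B5}
  B6:  IN={b@B1, b@B4, d@B3, d@B4, e@B6, f@B0, f@B5}  OUT={b@B1, b@B4, d@B3, d@B4, e@B6, f@B0, f@B5}
  B7:  IN={b@B1, b@B4, d@B3, d@B4, e@B6, f@B0, f@B5}  OUT={b@B1, b@B4, d@B3, d@B4, e@B7, f@B7}
  B8:  IN={b@B1, b@B4, d@B3, d@B4, e@B7, f@B7}  OUT={b@B8, d@B3, d@B4, e@B7, f@B8}

Merge at B6: IN[B6] = OUT[B3] ⊔ OUT[B5] = {b@B1, b@B4, d@B3, d@B4, e@B6, f@B0, f@B5}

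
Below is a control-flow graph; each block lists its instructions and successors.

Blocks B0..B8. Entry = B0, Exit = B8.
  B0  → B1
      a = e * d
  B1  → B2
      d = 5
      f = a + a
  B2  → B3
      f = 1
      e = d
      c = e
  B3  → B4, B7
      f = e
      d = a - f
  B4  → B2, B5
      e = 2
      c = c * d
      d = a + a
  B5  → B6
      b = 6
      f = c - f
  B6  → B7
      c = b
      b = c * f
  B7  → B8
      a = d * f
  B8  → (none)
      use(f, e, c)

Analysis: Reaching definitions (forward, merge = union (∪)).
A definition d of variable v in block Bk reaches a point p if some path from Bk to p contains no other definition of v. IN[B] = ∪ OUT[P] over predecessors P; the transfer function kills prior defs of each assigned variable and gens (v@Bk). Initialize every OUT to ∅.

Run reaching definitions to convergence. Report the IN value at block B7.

Answer: {a@B0, b@B6, c@B2, c@B6, d@B3, d@B4, e@B2, e@B4, f@B3, f@B5}

Derivation:
Converged values:
  B0:  IN={}  OUT={a@B0}
  B1:  IN={a@B0}  OUT={a@B0, d@B1, f@B1}
  B2:  IN={a@B0, c@B4, d@B1, d@B4, e@B4, f@B1, f@B3}  OUT={a@B0, c@B2, d@B1, d@B4, e@B2, f@B2}
  B3:  IN={a@B0, c@B2, d@B1, d@B4, e@B2, f@B2}  OUT={a@B0, c@B2, d@B3, e@B2, f@B3}
  B4:  IN={a@B0, c@B2, d@B3, e@B2, f@B3}  OUT={a@B0, c@B4, d@B4, e@B4, f@B3}
  B5:  IN={a@B0, c@B4, d@B4, e@B4, f@B3}  OUT={a@B0, b@B5, c@B4, d@B4, e@B4, f@B5}
  B6:  IN={a@B0, b@B5, c@B4, d@B4, e@B4, f@B5}  OUT={a@B0, b@B6, c@B6, d@B4, e@B4, f@B5}
  B7:  IN={a@B0, b@B6, c@B2, c@B6, d@B3, d@B4, e@B2, e@B4, f@B3, f@B5}  OUT={a@B7, b@B6, c@B2, c@B6, d@B3, d@B4, e@B2, e@B4, f@B3, f@B5}
  B8:  IN={a@B7, b@B6, c@B2, c@B6, d@B3, d@B4, e@B2, e@B4, f@B3, f@B5}  OUT={a@B7, b@B6, c@B2, c@B6, d@B3, d@B4, e@B2, e@B4, f@B3, f@B5}

Merge at B7: IN[B7] = OUT[B3] ⊔ OUT[B6] = {a@B0, b@B6, c@B2, c@B6, d@B3, d@B4, e@B2, e@B4, f@B3, f@B5}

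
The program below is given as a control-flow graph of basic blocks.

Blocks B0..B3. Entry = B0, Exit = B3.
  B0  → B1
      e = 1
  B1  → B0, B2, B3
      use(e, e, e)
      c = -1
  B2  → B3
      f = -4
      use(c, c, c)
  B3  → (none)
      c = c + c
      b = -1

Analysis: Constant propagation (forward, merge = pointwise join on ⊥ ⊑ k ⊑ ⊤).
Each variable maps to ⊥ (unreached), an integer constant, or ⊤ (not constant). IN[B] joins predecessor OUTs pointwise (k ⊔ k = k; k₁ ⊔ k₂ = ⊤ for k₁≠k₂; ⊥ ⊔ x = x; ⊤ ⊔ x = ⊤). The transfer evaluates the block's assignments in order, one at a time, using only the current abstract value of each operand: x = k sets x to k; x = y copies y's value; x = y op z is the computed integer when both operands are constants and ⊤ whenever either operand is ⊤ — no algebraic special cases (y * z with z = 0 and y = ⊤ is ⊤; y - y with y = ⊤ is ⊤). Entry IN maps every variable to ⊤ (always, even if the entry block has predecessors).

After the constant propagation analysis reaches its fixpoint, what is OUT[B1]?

Answer: {a: ⊤, b: ⊤, c: -1, d: ⊤, e: 1, f: ⊤}

Derivation:
Converged values:
  B0:  IN=(all ⊤)  OUT={e:1; rest ⊤}
  B1:  IN={e:1; rest ⊤}  OUT={c:-1, e:1; rest ⊤}
  B2:  IN={c:-1, e:1; rest ⊤}  OUT={c:-1, e:1, f:-4; rest ⊤}
  B3:  IN={c:-1, e:1; rest ⊤}  OUT={b:-1, c:-2, e:1; rest ⊤}

Merge at B1: IN[B1] = OUT[B0] = {a: ⊤, b: ⊤, c: ⊤, d: ⊤, e: 1, f: ⊤}
Applying B1's transfer function to that IN value gives OUT[B1] (row B1 above).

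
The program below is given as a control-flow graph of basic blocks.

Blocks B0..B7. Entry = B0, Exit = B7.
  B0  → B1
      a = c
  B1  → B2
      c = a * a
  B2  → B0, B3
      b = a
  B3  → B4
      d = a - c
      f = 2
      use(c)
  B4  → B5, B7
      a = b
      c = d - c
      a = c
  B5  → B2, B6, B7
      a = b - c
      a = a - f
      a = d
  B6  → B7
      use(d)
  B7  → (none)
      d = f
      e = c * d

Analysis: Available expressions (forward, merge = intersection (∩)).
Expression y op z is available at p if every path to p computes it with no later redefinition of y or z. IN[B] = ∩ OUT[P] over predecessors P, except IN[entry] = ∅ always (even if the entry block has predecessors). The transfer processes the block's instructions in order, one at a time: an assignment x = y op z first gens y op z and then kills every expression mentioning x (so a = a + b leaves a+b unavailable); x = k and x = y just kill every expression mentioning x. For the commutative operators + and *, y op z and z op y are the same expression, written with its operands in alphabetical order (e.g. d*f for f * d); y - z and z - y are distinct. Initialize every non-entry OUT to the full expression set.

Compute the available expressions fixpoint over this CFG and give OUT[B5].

Per-block solution:
  B0:   IN={}   OUT={}
  B1:   IN={}   OUT={a*a}
  B2:   IN={}   OUT={}
  B3:   IN={}   OUT={a-c}
  B4:   IN={a-c}   OUT={}
  B5:   IN={}   OUT={b-c}
  B6:   IN={b-c}   OUT={b-c}
  B7:   IN={}   OUT={c*d}

Merge at B5: IN[B5] = OUT[B4] = {}
Applying B5's transfer function to that IN value gives OUT[B5] (row B5 above).

Answer: {b-c}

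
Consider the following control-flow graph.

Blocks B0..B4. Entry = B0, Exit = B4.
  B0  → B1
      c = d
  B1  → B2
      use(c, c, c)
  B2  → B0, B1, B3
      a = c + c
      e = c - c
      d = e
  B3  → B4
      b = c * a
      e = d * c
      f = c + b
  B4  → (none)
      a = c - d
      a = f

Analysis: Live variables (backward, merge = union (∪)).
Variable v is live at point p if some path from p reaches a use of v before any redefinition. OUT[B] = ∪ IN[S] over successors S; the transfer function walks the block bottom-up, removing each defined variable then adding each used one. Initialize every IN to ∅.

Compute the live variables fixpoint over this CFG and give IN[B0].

Converged values:
  B0:   IN={d}   OUT={c}
  B1:   IN={c}   OUT={c}
  B2:   IN={c}   OUT={a, c, d}
  B3:   IN={a, c, d}   OUT={c, d, f}
  B4:   IN={c, d, f}   OUT={}

Merge at B0: OUT[B0] = IN[B1] = {c}
Applying B0's transfer function to that OUT value gives IN[B0] (row B0 above).

Answer: {d}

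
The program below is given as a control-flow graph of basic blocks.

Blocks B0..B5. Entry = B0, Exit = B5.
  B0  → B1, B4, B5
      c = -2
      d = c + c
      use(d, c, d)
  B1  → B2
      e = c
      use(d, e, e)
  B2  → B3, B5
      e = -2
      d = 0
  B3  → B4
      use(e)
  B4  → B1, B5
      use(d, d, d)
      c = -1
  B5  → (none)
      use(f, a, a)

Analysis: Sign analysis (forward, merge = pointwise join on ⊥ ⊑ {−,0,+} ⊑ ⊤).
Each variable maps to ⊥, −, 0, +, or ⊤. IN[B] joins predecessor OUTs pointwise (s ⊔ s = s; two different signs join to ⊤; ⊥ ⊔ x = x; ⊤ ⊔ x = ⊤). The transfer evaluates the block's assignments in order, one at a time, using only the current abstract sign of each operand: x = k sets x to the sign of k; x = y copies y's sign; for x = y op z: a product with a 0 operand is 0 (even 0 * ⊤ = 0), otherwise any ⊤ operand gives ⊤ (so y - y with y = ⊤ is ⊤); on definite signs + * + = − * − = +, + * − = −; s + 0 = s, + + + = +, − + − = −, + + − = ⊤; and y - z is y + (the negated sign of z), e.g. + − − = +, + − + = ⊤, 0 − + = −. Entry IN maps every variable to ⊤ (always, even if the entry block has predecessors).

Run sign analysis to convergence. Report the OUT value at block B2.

Answer: {a: ⊤, b: ⊤, c: -, d: 0, e: -, f: ⊤}

Trace:
Converged values:
  B0: | IN=(all ⊤) | OUT={c:-, d:-; rest ⊤}
  B1: | IN={c:-; rest ⊤} | OUT={c:-, e:-; rest ⊤}
  B2: | IN={c:-, e:-; rest ⊤} | OUT={c:-, d:0, e:-; rest ⊤}
  B3: | IN={c:-, d:0, e:-; rest ⊤} | OUT={c:-, d:0, e:-; rest ⊤}
  B4: | IN={c:-; rest ⊤} | OUT={c:-; rest ⊤}
  B5: | IN={c:-; rest ⊤} | OUT={c:-; rest ⊤}

Merge at B2: IN[B2] = OUT[B1] = {a: ⊤, b: ⊤, c: -, d: ⊤, e: -, f: ⊤}
Applying B2's transfer function to that IN value gives OUT[B2] (row B2 above).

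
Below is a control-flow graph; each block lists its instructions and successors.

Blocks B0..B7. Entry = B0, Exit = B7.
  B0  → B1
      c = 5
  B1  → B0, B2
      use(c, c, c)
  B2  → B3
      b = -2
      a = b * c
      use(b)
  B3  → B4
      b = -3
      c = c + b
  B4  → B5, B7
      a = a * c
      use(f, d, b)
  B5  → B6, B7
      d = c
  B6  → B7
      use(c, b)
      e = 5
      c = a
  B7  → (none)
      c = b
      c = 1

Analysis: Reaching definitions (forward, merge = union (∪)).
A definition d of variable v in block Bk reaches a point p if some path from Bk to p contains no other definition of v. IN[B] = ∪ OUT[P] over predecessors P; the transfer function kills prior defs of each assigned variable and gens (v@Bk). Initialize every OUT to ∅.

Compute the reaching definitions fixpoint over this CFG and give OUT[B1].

Answer: {c@B0}

Working:
Converged values:
  B0: | IN={c@B0} | OUT={c@B0}
  B1: | IN={c@B0} | OUT={c@B0}
  B2: | IN={c@B0} | OUT={a@B2, b@B2, c@B0}
  B3: | IN={a@B2, b@B2, c@B0} | OUT={a@B2, b@B3, c@B3}
  B4: | IN={a@B2, b@B3, c@B3} | OUT={a@B4, b@B3, c@B3}
  B5: | IN={a@B4, b@B3, c@B3} | OUT={a@B4, b@B3, c@B3, d@B5}
  B6: | IN={a@B4, b@B3, c@B3, d@B5} | OUT={a@B4, b@B3, c@B6, d@B5, e@B6}
  B7: | IN={a@B4, b@B3, c@B3, c@B6, d@B5, e@B6} | OUT={a@B4, b@B3, c@B7, d@B5, e@B6}

Merge at B1: IN[B1] = OUT[B0] = {c@B0}
Applying B1's transfer function to that IN value gives OUT[B1] (row B1 above).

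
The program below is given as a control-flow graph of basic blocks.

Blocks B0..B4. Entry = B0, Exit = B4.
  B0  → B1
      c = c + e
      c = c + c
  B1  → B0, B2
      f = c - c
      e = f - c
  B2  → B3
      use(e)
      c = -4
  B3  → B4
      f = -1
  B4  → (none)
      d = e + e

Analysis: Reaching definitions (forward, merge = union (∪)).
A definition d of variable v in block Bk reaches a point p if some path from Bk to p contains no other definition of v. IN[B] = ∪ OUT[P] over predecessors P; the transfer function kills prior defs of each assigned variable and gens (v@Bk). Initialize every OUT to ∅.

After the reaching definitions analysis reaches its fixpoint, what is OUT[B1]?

Fixpoint table:
  B0:  IN={c@B0, e@B1, f@B1}  OUT={c@B0, e@B1, f@B1}
  B1:  IN={c@B0, e@B1, f@B1}  OUT={c@B0, e@B1, f@B1}
  B2:  IN={c@B0, e@B1, f@B1}  OUT={c@B2, e@B1, f@B1}
  B3:  IN={c@B2, e@B1, f@B1}  OUT={c@B2, e@B1, f@B3}
  B4:  IN={c@B2, e@B1, f@B3}  OUT={c@B2, d@B4, e@B1, f@B3}

Merge at B1: IN[B1] = OUT[B0] = {c@B0, e@B1, f@B1}
Applying B1's transfer function to that IN value gives OUT[B1] (row B1 above).

Answer: {c@B0, e@B1, f@B1}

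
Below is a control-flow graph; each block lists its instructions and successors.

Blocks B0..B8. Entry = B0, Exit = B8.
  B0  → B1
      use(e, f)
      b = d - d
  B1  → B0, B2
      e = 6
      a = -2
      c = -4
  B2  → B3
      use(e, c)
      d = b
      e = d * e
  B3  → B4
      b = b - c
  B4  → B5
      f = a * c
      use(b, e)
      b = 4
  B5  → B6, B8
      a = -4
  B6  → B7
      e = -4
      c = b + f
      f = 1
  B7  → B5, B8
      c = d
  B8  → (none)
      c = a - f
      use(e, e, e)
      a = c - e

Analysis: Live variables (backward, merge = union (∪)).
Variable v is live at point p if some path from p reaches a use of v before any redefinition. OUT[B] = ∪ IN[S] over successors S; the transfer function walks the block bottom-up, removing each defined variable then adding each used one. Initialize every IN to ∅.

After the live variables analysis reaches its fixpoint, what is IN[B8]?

Answer: {a, e, f}

Trace:
Converged values:
  B0: | IN={d, e, f} | OUT={b, d, f}
  B1: | IN={b, d, f} | OUT={a, b, c, d, e, f}
  B2: | IN={a, b, c, e} | OUT={a, b, c, d, e}
  B3: | IN={a, b, c, d, e} | OUT={a, b, c, d, e}
  B4: | IN={a, b, c, d, e} | OUT={b, d, e, f}
  B5: | IN={b, d, e, f} | OUT={a, b, d, e, f}
  B6: | IN={a, b, d, f} | OUT={a, b, d, e, f}
  B7: | IN={a, b, d, e, f} | OUT={a, b, d, e, f}
  B8: | IN={a, e, f} | OUT={}

B8 is the boundary node: OUT[B8] = {}
Applying B8's transfer function to that OUT value gives IN[B8] (row B8 above).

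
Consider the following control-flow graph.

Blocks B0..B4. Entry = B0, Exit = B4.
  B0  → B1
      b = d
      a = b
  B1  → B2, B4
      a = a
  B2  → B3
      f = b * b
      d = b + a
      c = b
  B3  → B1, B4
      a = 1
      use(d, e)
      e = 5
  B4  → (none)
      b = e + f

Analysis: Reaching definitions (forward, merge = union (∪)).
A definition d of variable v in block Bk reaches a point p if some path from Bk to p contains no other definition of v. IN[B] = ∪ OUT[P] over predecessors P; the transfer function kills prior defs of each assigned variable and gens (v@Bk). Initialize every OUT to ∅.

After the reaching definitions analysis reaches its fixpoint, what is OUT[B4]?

Answer: {a@B1, a@B3, b@B4, c@B2, d@B2, e@B3, f@B2}

Working:
Per-block solution:
  B0:   IN={}   OUT={a@B0, b@B0}
  B1:   IN={a@B0, a@B3, b@B0, c@B2, d@B2, e@B3, f@B2}   OUT={a@B1, b@B0, c@B2, d@B2, e@B3, f@B2}
  B2:   IN={a@B1, b@B0, c@B2, d@B2, e@B3, f@B2}   OUT={a@B1, b@B0, c@B2, d@B2, e@B3, f@B2}
  B3:   IN={a@B1, b@B0, c@B2, d@B2, e@B3, f@B2}   OUT={a@B3, b@B0, c@B2, d@B2, e@B3, f@B2}
  B4:   IN={a@B1, a@B3, b@B0, c@B2, d@B2, e@B3, f@B2}   OUT={a@B1, a@B3, b@B4, c@B2, d@B2, e@B3, f@B2}

Merge at B4: IN[B4] = OUT[B1] ⊔ OUT[B3] = {a@B1, a@B3, b@B0, c@B2, d@B2, e@B3, f@B2}
Applying B4's transfer function to that IN value gives OUT[B4] (row B4 above).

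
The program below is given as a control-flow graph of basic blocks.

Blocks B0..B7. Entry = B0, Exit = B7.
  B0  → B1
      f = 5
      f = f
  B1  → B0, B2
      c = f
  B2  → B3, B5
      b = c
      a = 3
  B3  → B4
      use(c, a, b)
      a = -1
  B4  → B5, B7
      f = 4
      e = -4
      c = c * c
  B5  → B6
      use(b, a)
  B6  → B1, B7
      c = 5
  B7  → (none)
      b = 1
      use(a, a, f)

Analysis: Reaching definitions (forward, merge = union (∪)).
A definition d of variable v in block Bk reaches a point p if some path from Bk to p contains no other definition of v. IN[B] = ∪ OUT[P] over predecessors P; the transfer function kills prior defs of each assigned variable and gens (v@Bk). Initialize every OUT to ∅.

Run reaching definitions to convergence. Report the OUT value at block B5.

Fixpoint table:
  B0:   IN={a@B2, a@B3, b@B2, c@B1, e@B4, f@B0, f@B4}   OUT={a@B2, a@B3, b@B2, c@B1, e@B4, f@B0}
  B1:   IN={a@B2, a@B3, b@B2, c@B1, c@B6, e@B4, f@B0, f@B4}   OUT={a@B2, a@B3, b@B2, c@B1, e@B4, f@B0, f@B4}
  B2:   IN={a@B2, a@B3, b@B2, c@B1, e@B4, f@B0, f@B4}   OUT={a@B2, b@B2, c@B1, e@B4, f@B0, f@B4}
  B3:   IN={a@B2, b@B2, c@B1, e@B4, f@B0, f@B4}   OUT={a@B3, b@B2, c@B1, e@B4, f@B0, f@B4}
  B4:   IN={a@B3, b@B2, c@B1, e@B4, f@B0, f@B4}   OUT={a@B3, b@B2, c@B4, e@B4, f@B4}
  B5:   IN={a@B2, a@B3, b@B2, c@B1, c@B4, e@B4, f@B0, f@B4}   OUT={a@B2, a@B3, b@B2, c@B1, c@B4, e@B4, f@B0, f@B4}
  B6:   IN={a@B2, a@B3, b@B2, c@B1, c@B4, e@B4, f@B0, f@B4}   OUT={a@B2, a@B3, b@B2, c@B6, e@B4, f@B0, f@B4}
  B7:   IN={a@B2, a@B3, b@B2, c@B4, c@B6, e@B4, f@B0, f@B4}   OUT={a@B2, a@B3, b@B7, c@B4, c@B6, e@B4, f@B0, f@B4}

Merge at B5: IN[B5] = OUT[B2] ⊔ OUT[B4] = {a@B2, a@B3, b@B2, c@B1, c@B4, e@B4, f@B0, f@B4}
Applying B5's transfer function to that IN value gives OUT[B5] (row B5 above).

Answer: {a@B2, a@B3, b@B2, c@B1, c@B4, e@B4, f@B0, f@B4}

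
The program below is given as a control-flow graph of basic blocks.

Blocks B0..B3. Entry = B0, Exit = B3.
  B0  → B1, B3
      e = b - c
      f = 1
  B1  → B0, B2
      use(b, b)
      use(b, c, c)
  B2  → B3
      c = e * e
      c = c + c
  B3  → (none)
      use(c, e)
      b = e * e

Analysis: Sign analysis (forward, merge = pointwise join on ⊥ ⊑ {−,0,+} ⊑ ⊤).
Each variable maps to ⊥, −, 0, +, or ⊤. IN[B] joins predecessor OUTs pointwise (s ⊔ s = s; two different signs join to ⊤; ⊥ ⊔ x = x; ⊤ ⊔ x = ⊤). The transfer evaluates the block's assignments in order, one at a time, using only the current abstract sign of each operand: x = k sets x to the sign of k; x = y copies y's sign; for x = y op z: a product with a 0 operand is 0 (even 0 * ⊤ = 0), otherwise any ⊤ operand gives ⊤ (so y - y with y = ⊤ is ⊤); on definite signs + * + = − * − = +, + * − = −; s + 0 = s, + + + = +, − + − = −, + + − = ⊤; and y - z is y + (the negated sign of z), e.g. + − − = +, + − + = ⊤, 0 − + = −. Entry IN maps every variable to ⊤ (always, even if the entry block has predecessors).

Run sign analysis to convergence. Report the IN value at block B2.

Per-block solution:
  B0: | IN=(all ⊤) | OUT={f:+; rest ⊤}
  B1: | IN={f:+; rest ⊤} | OUT={f:+; rest ⊤}
  B2: | IN={f:+; rest ⊤} | OUT={f:+; rest ⊤}
  B3: | IN={f:+; rest ⊤} | OUT={f:+; rest ⊤}

Merge at B2: IN[B2] = OUT[B1] = {a: ⊤, b: ⊤, c: ⊤, d: ⊤, e: ⊤, f: +}

Answer: {a: ⊤, b: ⊤, c: ⊤, d: ⊤, e: ⊤, f: +}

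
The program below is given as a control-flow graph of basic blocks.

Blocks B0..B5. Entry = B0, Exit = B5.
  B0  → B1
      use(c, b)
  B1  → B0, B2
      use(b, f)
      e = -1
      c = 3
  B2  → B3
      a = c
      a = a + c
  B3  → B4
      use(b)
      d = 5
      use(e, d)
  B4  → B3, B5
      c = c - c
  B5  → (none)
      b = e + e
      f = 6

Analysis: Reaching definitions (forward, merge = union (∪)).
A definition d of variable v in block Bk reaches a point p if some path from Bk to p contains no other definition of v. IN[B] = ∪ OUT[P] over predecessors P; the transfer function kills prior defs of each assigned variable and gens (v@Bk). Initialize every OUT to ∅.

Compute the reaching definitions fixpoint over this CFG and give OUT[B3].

Converged values:
  B0:   IN={c@B1, e@B1}   OUT={c@B1, e@B1}
  B1:   IN={c@B1, e@B1}   OUT={c@B1, e@B1}
  B2:   IN={c@B1, e@B1}   OUT={a@B2, c@B1, e@B1}
  B3:   IN={a@B2, c@B1, c@B4, d@B3, e@B1}   OUT={a@B2, c@B1, c@B4, d@B3, e@B1}
  B4:   IN={a@B2, c@B1, c@B4, d@B3, e@B1}   OUT={a@B2, c@B4, d@B3, e@B1}
  B5:   IN={a@B2, c@B4, d@B3, e@B1}   OUT={a@B2, b@B5, c@B4, d@B3, e@B1, f@B5}

Merge at B3: IN[B3] = OUT[B2] ⊔ OUT[B4] = {a@B2, c@B1, c@B4, d@B3, e@B1}
Applying B3's transfer function to that IN value gives OUT[B3] (row B3 above).

Answer: {a@B2, c@B1, c@B4, d@B3, e@B1}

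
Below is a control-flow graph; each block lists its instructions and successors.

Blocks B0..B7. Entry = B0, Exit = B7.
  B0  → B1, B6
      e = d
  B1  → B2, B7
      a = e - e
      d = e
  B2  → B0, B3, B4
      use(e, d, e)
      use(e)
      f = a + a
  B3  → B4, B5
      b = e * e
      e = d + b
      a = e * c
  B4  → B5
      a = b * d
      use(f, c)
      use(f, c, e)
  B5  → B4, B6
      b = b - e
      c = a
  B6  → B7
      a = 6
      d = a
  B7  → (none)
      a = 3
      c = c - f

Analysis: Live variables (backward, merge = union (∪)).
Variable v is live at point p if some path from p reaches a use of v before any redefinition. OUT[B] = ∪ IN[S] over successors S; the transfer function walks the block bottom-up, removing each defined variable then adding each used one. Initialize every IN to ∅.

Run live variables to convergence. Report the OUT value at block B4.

Answer: {a, b, d, e, f}

Trace:
Per-block solution:
  B0: | IN={b, c, d, f} | OUT={b, c, e, f}
  B1: | IN={b, c, e, f} | OUT={a, b, c, d, e, f}
  B2: | IN={a, b, c, d, e} | OUT={b, c, d, e, f}
  B3: | IN={c, d, e, f} | OUT={a, b, c, d, e, f}
  B4: | IN={b, c, d, e, f} | OUT={a, b, d, e, f}
  B5: | IN={a, b, d, e, f} | OUT={b, c, d, e, f}
  B6: | IN={c, f} | OUT={c, f}
  B7: | IN={c, f} | OUT={}

Merge at B4: OUT[B4] = IN[B5] = {a, b, d, e, f}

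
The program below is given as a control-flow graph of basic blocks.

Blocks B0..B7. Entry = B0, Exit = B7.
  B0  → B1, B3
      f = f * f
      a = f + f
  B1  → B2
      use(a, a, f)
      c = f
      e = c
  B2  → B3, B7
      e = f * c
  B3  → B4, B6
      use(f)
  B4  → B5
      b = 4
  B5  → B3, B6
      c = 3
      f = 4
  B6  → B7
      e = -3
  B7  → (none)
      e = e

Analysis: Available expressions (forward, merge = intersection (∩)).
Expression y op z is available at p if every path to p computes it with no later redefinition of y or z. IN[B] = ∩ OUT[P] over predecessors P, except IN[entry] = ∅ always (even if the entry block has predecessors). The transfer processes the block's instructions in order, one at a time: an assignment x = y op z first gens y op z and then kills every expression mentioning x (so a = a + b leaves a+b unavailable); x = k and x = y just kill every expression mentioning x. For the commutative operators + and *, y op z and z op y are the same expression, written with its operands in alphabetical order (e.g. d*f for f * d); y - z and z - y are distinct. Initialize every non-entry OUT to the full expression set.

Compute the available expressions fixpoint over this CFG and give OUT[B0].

Converged values:
  B0:   IN={}   OUT={f+f}
  B1:   IN={f+f}   OUT={f+f}
  B2:   IN={f+f}   OUT={c*f, f+f}
  B3:   IN={}   OUT={}
  B4:   IN={}   OUT={}
  B5:   IN={}   OUT={}
  B6:   IN={}   OUT={}
  B7:   IN={}   OUT={}

B0 is the boundary node: IN[B0] = {}
Applying B0's transfer function to that IN value gives OUT[B0] (row B0 above).

Answer: {f+f}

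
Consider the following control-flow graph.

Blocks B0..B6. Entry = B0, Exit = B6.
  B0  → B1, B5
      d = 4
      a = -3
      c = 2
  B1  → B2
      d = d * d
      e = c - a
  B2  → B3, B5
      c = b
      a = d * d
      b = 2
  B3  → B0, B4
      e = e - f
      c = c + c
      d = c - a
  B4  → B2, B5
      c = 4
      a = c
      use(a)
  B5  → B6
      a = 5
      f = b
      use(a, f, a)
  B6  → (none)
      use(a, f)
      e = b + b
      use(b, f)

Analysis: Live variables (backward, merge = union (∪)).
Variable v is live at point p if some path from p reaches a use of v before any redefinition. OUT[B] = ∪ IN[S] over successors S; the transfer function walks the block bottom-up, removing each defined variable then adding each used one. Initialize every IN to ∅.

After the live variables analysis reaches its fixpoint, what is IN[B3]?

Answer: {a, b, c, e, f}

Derivation:
Per-block solution:
  B0: | IN={b, f} | OUT={a, b, c, d, f}
  B1: | IN={a, b, c, d, f} | OUT={b, d, e, f}
  B2: | IN={b, d, e, f} | OUT={a, b, c, e, f}
  B3: | IN={a, b, c, e, f} | OUT={b, d, e, f}
  B4: | IN={b, d, e, f} | OUT={b, d, e, f}
  B5: | IN={b} | OUT={a, b, f}
  B6: | IN={a, b, f} | OUT={}

Merge at B3: OUT[B3] = IN[B0] ⊔ IN[B4] = {b, d, e, f}
Applying B3's transfer function to that OUT value gives IN[B3] (row B3 above).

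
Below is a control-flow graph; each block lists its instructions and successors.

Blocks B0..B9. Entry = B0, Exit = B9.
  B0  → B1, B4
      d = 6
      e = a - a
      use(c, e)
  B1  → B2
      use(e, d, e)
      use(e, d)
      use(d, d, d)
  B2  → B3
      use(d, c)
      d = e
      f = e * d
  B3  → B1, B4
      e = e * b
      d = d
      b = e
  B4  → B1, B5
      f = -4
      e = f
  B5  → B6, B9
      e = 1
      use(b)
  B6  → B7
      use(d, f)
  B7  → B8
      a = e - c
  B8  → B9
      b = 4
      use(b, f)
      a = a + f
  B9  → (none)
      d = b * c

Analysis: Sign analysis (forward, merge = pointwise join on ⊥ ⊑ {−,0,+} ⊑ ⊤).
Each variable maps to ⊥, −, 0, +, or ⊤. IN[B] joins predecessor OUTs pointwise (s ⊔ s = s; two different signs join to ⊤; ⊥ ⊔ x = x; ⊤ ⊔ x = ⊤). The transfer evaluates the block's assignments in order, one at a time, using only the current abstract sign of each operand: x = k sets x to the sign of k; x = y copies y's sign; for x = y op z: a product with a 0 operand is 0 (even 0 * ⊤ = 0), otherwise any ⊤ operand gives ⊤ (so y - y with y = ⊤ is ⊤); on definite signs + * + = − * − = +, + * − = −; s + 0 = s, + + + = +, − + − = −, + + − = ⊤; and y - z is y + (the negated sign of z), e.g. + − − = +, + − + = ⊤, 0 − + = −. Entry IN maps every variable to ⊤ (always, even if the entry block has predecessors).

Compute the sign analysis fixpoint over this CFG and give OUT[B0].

Answer: {a: ⊤, b: ⊤, c: ⊤, d: +, e: ⊤, f: ⊤}

Working:
Fixpoint table:
  B0: | IN=(all ⊤) | OUT={d:+; rest ⊤}
  B1: | IN=(all ⊤) | OUT=(all ⊤)
  B2: | IN=(all ⊤) | OUT=(all ⊤)
  B3: | IN=(all ⊤) | OUT=(all ⊤)
  B4: | IN=(all ⊤) | OUT={e:-, f:-; rest ⊤}
  B5: | IN={e:-, f:-; rest ⊤} | OUT={e:+, f:-; rest ⊤}
  B6: | IN={e:+, f:-; rest ⊤} | OUT={e:+, f:-; rest ⊤}
  B7: | IN={e:+, f:-; rest ⊤} | OUT={e:+, f:-; rest ⊤}
  B8: | IN={e:+, f:-; rest ⊤} | OUT={b:+, e:+, f:-; rest ⊤}
  B9: | IN={e:+, f:-; rest ⊤} | OUT={e:+, f:-; rest ⊤}

B0 is the boundary node: IN[B0] = {a: ⊤, b: ⊤, c: ⊤, d: ⊤, e: ⊤, f: ⊤}
Applying B0's transfer function to that IN value gives OUT[B0] (row B0 above).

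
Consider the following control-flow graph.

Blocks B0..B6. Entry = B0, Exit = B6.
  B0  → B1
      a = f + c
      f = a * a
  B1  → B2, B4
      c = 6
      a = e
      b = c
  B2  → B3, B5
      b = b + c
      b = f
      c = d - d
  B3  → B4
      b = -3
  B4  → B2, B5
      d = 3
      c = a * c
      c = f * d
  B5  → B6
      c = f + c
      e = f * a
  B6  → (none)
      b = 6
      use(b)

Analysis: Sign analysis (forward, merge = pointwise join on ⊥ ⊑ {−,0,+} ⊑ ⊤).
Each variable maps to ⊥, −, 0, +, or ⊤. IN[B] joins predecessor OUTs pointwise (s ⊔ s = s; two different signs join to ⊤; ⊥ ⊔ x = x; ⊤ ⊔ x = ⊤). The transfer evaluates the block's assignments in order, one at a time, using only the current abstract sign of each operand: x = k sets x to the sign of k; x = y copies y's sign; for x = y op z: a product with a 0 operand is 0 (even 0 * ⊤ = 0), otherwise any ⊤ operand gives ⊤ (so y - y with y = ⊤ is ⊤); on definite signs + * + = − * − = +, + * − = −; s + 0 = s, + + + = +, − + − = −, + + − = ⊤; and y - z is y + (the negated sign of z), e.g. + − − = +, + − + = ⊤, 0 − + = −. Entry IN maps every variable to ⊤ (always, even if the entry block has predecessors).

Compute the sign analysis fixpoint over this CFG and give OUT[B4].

Answer: {a: ⊤, b: ⊤, c: ⊤, d: +, e: ⊤, f: ⊤}

Derivation:
Per-block solution:
  B0: | IN=(all ⊤) | OUT=(all ⊤)
  B1: | IN=(all ⊤) | OUT={b:+, c:+; rest ⊤}
  B2: | IN=(all ⊤) | OUT=(all ⊤)
  B3: | IN=(all ⊤) | OUT={b:-; rest ⊤}
  B4: | IN=(all ⊤) | OUT={d:+; rest ⊤}
  B5: | IN=(all ⊤) | OUT=(all ⊤)
  B6: | IN=(all ⊤) | OUT={b:+; rest ⊤}

Merge at B4: IN[B4] = OUT[B1] ⊔ OUT[B3] = {a: ⊤, b: ⊤, c: ⊤, d: ⊤, e: ⊤, f: ⊤}
Applying B4's transfer function to that IN value gives OUT[B4] (row B4 above).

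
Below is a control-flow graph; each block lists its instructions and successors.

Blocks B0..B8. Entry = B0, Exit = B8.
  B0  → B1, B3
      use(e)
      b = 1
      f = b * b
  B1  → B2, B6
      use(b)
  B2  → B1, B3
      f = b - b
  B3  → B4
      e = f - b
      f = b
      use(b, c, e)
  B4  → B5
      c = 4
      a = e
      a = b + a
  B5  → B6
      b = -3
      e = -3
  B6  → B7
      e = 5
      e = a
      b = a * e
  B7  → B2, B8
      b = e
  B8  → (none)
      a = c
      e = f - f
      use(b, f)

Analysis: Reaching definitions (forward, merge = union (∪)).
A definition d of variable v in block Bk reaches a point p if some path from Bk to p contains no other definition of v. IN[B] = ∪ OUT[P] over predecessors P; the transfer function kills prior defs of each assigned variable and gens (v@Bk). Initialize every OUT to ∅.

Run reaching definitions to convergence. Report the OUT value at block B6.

Fixpoint table:
  B0: | IN={} | OUT={b@B0, f@B0}
  B1: | IN={a@B4, b@B0, b@B7, c@B4, e@B6, f@B0, f@B2} | OUT={a@B4, b@B0, b@B7, c@B4, e@B6, f@B0, f@B2}
  B2: | IN={a@B4, b@B0, b@B7, c@B4, e@B6, f@B0, f@B2, f@B3} | OUT={a@B4, b@B0, b@B7, c@B4, e@B6, f@B2}
  B3: | IN={a@B4, b@B0, b@B7, c@B4, e@B6, f@B0, f@B2} | OUT={a@B4, b@B0, b@B7, c@B4, e@B3, f@B3}
  B4: | IN={a@B4, b@B0, b@B7, c@B4, e@B3, f@B3} | OUT={a@B4, b@B0, b@B7, c@B4, e@B3, f@B3}
  B5: | IN={a@B4, b@B0, b@B7, c@B4, e@B3, f@B3} | OUT={a@B4, b@B5, c@B4, e@B5, f@B3}
  B6: | IN={a@B4, b@B0, b@B5, b@B7, c@B4, e@B5, e@B6, f@B0, f@B2, f@B3} | OUT={a@B4, b@B6, c@B4, e@B6, f@B0, f@B2, f@B3}
  B7: | IN={a@B4, b@B6, c@B4, e@B6, f@B0, f@B2, f@B3} | OUT={a@B4, b@B7, c@B4, e@B6, f@B0, f@B2, f@B3}
  B8: | IN={a@B4, b@B7, c@B4, e@B6, f@B0, f@B2, f@B3} | OUT={a@B8, b@B7, c@B4, e@B8, f@B0, f@B2, f@B3}

Merge at B6: IN[B6] = OUT[B1] ⊔ OUT[B5] = {a@B4, b@B0, b@B5, b@B7, c@B4, e@B5, e@B6, f@B0, f@B2, f@B3}
Applying B6's transfer function to that IN value gives OUT[B6] (row B6 above).

Answer: {a@B4, b@B6, c@B4, e@B6, f@B0, f@B2, f@B3}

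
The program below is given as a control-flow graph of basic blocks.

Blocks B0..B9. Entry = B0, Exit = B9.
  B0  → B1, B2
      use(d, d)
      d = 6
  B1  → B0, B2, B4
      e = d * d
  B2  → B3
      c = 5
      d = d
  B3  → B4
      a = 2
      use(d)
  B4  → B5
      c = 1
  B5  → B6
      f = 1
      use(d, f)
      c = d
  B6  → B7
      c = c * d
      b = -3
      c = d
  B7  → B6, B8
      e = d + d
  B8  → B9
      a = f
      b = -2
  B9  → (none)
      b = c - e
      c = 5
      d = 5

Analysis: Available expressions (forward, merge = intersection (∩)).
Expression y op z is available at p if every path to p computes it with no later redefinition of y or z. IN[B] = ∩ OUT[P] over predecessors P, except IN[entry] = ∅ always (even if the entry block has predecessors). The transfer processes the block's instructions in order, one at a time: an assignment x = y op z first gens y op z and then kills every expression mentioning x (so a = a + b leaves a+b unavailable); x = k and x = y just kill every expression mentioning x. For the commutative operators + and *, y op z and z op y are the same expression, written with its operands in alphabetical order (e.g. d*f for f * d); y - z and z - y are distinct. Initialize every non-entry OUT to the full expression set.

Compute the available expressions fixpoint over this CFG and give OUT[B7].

Answer: {d+d}

Derivation:
Per-block solution:
  B0:  IN={}  OUT={}
  B1:  IN={}  OUT={d*d}
  B2:  IN={}  OUT={}
  B3:  IN={}  OUT={}
  B4:  IN={}  OUT={}
  B5:  IN={}  OUT={}
  B6:  IN={}  OUT={}
  B7:  IN={}  OUT={d+d}
  B8:  IN={d+d}  OUT={d+d}
  B9:  IN={d+d}  OUT={}

Merge at B7: IN[B7] = OUT[B6] = {}
Applying B7's transfer function to that IN value gives OUT[B7] (row B7 above).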